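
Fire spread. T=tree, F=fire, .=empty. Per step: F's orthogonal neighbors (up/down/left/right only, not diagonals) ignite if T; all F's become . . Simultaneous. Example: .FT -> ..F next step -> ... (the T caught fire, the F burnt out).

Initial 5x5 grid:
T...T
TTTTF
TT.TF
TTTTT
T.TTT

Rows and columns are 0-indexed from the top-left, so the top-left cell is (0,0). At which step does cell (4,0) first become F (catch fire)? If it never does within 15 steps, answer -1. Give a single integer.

Step 1: cell (4,0)='T' (+4 fires, +2 burnt)
Step 2: cell (4,0)='T' (+3 fires, +4 burnt)
Step 3: cell (4,0)='T' (+3 fires, +3 burnt)
Step 4: cell (4,0)='T' (+4 fires, +3 burnt)
Step 5: cell (4,0)='T' (+3 fires, +4 burnt)
Step 6: cell (4,0)='F' (+1 fires, +3 burnt)
  -> target ignites at step 6
Step 7: cell (4,0)='.' (+0 fires, +1 burnt)
  fire out at step 7

6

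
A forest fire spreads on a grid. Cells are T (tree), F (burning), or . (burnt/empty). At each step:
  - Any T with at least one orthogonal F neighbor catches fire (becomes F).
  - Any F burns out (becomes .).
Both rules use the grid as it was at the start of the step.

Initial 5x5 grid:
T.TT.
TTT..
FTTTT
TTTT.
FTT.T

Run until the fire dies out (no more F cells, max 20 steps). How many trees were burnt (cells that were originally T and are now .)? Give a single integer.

Answer: 16

Derivation:
Step 1: +4 fires, +2 burnt (F count now 4)
Step 2: +5 fires, +4 burnt (F count now 5)
Step 3: +3 fires, +5 burnt (F count now 3)
Step 4: +3 fires, +3 burnt (F count now 3)
Step 5: +1 fires, +3 burnt (F count now 1)
Step 6: +0 fires, +1 burnt (F count now 0)
Fire out after step 6
Initially T: 17, now '.': 24
Total burnt (originally-T cells now '.'): 16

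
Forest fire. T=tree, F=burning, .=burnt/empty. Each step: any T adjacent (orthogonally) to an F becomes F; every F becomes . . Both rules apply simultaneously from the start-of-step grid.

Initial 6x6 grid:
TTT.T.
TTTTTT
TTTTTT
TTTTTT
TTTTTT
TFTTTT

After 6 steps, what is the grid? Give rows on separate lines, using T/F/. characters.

Step 1: 3 trees catch fire, 1 burn out
  TTT.T.
  TTTTTT
  TTTTTT
  TTTTTT
  TFTTTT
  F.FTTT
Step 2: 4 trees catch fire, 3 burn out
  TTT.T.
  TTTTTT
  TTTTTT
  TFTTTT
  F.FTTT
  ...FTT
Step 3: 5 trees catch fire, 4 burn out
  TTT.T.
  TTTTTT
  TFTTTT
  F.FTTT
  ...FTT
  ....FT
Step 4: 6 trees catch fire, 5 burn out
  TTT.T.
  TFTTTT
  F.FTTT
  ...FTT
  ....FT
  .....F
Step 5: 6 trees catch fire, 6 burn out
  TFT.T.
  F.FTTT
  ...FTT
  ....FT
  .....F
  ......
Step 6: 5 trees catch fire, 6 burn out
  F.F.T.
  ...FTT
  ....FT
  .....F
  ......
  ......

F.F.T.
...FTT
....FT
.....F
......
......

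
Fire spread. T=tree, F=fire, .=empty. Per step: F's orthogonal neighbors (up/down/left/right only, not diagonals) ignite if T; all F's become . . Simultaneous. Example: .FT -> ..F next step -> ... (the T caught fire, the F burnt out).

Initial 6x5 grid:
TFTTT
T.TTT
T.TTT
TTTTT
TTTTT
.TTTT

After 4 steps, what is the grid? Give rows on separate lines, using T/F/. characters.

Step 1: 2 trees catch fire, 1 burn out
  F.FTT
  T.TTT
  T.TTT
  TTTTT
  TTTTT
  .TTTT
Step 2: 3 trees catch fire, 2 burn out
  ...FT
  F.FTT
  T.TTT
  TTTTT
  TTTTT
  .TTTT
Step 3: 4 trees catch fire, 3 burn out
  ....F
  ...FT
  F.FTT
  TTTTT
  TTTTT
  .TTTT
Step 4: 4 trees catch fire, 4 burn out
  .....
  ....F
  ...FT
  FTFTT
  TTTTT
  .TTTT

.....
....F
...FT
FTFTT
TTTTT
.TTTT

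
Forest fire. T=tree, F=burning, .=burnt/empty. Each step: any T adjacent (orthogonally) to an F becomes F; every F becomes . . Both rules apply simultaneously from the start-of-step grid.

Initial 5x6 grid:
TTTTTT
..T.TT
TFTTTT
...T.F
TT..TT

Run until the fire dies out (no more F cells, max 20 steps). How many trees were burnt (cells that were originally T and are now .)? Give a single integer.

Step 1: +4 fires, +2 burnt (F count now 4)
Step 2: +5 fires, +4 burnt (F count now 5)
Step 3: +4 fires, +5 burnt (F count now 4)
Step 4: +3 fires, +4 burnt (F count now 3)
Step 5: +1 fires, +3 burnt (F count now 1)
Step 6: +0 fires, +1 burnt (F count now 0)
Fire out after step 6
Initially T: 19, now '.': 28
Total burnt (originally-T cells now '.'): 17

Answer: 17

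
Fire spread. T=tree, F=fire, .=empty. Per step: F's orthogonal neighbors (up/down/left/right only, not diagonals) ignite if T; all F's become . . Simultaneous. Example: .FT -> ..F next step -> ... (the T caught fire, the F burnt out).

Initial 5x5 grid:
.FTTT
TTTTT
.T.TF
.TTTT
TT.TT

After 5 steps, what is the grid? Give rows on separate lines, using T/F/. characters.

Step 1: 5 trees catch fire, 2 burn out
  ..FTT
  TFTTF
  .T.F.
  .TTTF
  TT.TT
Step 2: 8 trees catch fire, 5 burn out
  ...FF
  F.FF.
  .F...
  .TTF.
  TT.TF
Step 3: 3 trees catch fire, 8 burn out
  .....
  .....
  .....
  .FF..
  TT.F.
Step 4: 1 trees catch fire, 3 burn out
  .....
  .....
  .....
  .....
  TF...
Step 5: 1 trees catch fire, 1 burn out
  .....
  .....
  .....
  .....
  F....

.....
.....
.....
.....
F....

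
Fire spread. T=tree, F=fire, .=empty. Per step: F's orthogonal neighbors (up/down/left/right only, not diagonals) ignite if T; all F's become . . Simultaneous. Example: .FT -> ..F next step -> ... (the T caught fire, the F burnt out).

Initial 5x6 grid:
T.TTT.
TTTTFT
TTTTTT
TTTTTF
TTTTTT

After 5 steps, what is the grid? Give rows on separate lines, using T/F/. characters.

Step 1: 7 trees catch fire, 2 burn out
  T.TTF.
  TTTF.F
  TTTTFF
  TTTTF.
  TTTTTF
Step 2: 5 trees catch fire, 7 burn out
  T.TF..
  TTF...
  TTTF..
  TTTF..
  TTTTF.
Step 3: 5 trees catch fire, 5 burn out
  T.F...
  TF....
  TTF...
  TTF...
  TTTF..
Step 4: 4 trees catch fire, 5 burn out
  T.....
  F.....
  TF....
  TF....
  TTF...
Step 5: 4 trees catch fire, 4 burn out
  F.....
  ......
  F.....
  F.....
  TF....

F.....
......
F.....
F.....
TF....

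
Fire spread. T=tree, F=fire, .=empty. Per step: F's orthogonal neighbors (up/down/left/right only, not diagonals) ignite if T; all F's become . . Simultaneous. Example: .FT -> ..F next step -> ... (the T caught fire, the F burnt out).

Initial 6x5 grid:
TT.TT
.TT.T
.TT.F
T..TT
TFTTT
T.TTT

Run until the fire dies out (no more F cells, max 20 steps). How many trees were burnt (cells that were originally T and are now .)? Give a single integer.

Answer: 14

Derivation:
Step 1: +4 fires, +2 burnt (F count now 4)
Step 2: +7 fires, +4 burnt (F count now 7)
Step 3: +3 fires, +7 burnt (F count now 3)
Step 4: +0 fires, +3 burnt (F count now 0)
Fire out after step 4
Initially T: 20, now '.': 24
Total burnt (originally-T cells now '.'): 14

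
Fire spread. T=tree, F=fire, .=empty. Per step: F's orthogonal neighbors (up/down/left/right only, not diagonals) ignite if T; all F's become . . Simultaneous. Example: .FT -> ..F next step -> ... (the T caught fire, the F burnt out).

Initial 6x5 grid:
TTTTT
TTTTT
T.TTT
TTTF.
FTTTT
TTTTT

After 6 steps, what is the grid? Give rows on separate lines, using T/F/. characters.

Step 1: 6 trees catch fire, 2 burn out
  TTTTT
  TTTTT
  T.TFT
  FTF..
  .FTFT
  FTTTT
Step 2: 9 trees catch fire, 6 burn out
  TTTTT
  TTTFT
  F.F.F
  .F...
  ..F.F
  .FTFT
Step 3: 6 trees catch fire, 9 burn out
  TTTFT
  FTF.F
  .....
  .....
  .....
  ..F.F
Step 4: 4 trees catch fire, 6 burn out
  FTF.F
  .F...
  .....
  .....
  .....
  .....
Step 5: 1 trees catch fire, 4 burn out
  .F...
  .....
  .....
  .....
  .....
  .....
Step 6: 0 trees catch fire, 1 burn out
  .....
  .....
  .....
  .....
  .....
  .....

.....
.....
.....
.....
.....
.....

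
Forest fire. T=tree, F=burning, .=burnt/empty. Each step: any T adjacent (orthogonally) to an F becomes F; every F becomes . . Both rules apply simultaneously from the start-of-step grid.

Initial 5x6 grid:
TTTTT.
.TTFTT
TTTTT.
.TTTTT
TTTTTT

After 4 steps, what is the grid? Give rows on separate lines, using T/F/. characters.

Step 1: 4 trees catch fire, 1 burn out
  TTTFT.
  .TF.FT
  TTTFT.
  .TTTTT
  TTTTTT
Step 2: 7 trees catch fire, 4 burn out
  TTF.F.
  .F...F
  TTF.F.
  .TTFTT
  TTTTTT
Step 3: 5 trees catch fire, 7 burn out
  TF....
  ......
  TF....
  .TF.FT
  TTTFTT
Step 4: 6 trees catch fire, 5 burn out
  F.....
  ......
  F.....
  .F...F
  TTF.FT

F.....
......
F.....
.F...F
TTF.FT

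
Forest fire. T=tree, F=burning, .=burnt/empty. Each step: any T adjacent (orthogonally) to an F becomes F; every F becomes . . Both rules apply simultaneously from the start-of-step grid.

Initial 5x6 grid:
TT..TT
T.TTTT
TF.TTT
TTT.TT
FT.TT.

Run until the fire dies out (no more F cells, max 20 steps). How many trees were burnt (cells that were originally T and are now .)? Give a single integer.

Answer: 8

Derivation:
Step 1: +4 fires, +2 burnt (F count now 4)
Step 2: +2 fires, +4 burnt (F count now 2)
Step 3: +1 fires, +2 burnt (F count now 1)
Step 4: +1 fires, +1 burnt (F count now 1)
Step 5: +0 fires, +1 burnt (F count now 0)
Fire out after step 5
Initially T: 21, now '.': 17
Total burnt (originally-T cells now '.'): 8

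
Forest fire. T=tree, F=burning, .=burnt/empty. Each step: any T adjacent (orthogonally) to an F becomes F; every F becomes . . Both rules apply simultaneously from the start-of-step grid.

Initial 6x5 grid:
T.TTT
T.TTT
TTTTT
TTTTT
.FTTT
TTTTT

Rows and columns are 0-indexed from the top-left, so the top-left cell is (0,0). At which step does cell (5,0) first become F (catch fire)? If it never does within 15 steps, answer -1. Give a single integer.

Step 1: cell (5,0)='T' (+3 fires, +1 burnt)
Step 2: cell (5,0)='F' (+6 fires, +3 burnt)
  -> target ignites at step 2
Step 3: cell (5,0)='.' (+5 fires, +6 burnt)
Step 4: cell (5,0)='.' (+5 fires, +5 burnt)
Step 5: cell (5,0)='.' (+4 fires, +5 burnt)
Step 6: cell (5,0)='.' (+2 fires, +4 burnt)
Step 7: cell (5,0)='.' (+1 fires, +2 burnt)
Step 8: cell (5,0)='.' (+0 fires, +1 burnt)
  fire out at step 8

2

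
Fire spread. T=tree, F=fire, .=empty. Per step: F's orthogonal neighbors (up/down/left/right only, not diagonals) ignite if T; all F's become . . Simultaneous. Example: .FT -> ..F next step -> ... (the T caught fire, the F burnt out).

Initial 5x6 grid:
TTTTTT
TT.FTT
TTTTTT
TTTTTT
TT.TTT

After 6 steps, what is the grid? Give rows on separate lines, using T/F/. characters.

Step 1: 3 trees catch fire, 1 burn out
  TTTFTT
  TT..FT
  TTTFTT
  TTTTTT
  TT.TTT
Step 2: 6 trees catch fire, 3 burn out
  TTF.FT
  TT...F
  TTF.FT
  TTTFTT
  TT.TTT
Step 3: 7 trees catch fire, 6 burn out
  TF...F
  TT....
  TF...F
  TTF.FT
  TT.FTT
Step 4: 6 trees catch fire, 7 burn out
  F.....
  TF....
  F.....
  TF...F
  TT..FT
Step 5: 4 trees catch fire, 6 burn out
  ......
  F.....
  ......
  F.....
  TF...F
Step 6: 1 trees catch fire, 4 burn out
  ......
  ......
  ......
  ......
  F.....

......
......
......
......
F.....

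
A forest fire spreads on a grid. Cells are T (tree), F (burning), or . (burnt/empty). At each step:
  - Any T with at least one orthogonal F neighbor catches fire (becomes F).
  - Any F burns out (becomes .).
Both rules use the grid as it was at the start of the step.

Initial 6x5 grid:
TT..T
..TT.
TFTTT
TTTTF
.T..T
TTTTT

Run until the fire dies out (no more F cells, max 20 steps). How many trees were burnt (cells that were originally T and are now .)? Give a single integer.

Step 1: +6 fires, +2 burnt (F count now 6)
Step 2: +6 fires, +6 burnt (F count now 6)
Step 3: +3 fires, +6 burnt (F count now 3)
Step 4: +2 fires, +3 burnt (F count now 2)
Step 5: +0 fires, +2 burnt (F count now 0)
Fire out after step 5
Initially T: 20, now '.': 27
Total burnt (originally-T cells now '.'): 17

Answer: 17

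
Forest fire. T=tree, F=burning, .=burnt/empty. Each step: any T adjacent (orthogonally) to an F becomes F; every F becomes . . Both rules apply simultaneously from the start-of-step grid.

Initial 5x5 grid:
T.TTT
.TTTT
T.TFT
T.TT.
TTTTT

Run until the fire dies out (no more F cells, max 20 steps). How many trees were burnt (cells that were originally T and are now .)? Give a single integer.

Step 1: +4 fires, +1 burnt (F count now 4)
Step 2: +5 fires, +4 burnt (F count now 5)
Step 3: +5 fires, +5 burnt (F count now 5)
Step 4: +1 fires, +5 burnt (F count now 1)
Step 5: +1 fires, +1 burnt (F count now 1)
Step 6: +1 fires, +1 burnt (F count now 1)
Step 7: +1 fires, +1 burnt (F count now 1)
Step 8: +0 fires, +1 burnt (F count now 0)
Fire out after step 8
Initially T: 19, now '.': 24
Total burnt (originally-T cells now '.'): 18

Answer: 18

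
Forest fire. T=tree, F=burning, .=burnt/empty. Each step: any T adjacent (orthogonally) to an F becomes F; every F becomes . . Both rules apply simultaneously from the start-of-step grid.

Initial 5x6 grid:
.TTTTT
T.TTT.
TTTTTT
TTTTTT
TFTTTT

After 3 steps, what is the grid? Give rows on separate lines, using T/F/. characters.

Step 1: 3 trees catch fire, 1 burn out
  .TTTTT
  T.TTT.
  TTTTTT
  TFTTTT
  F.FTTT
Step 2: 4 trees catch fire, 3 burn out
  .TTTTT
  T.TTT.
  TFTTTT
  F.FTTT
  ...FTT
Step 3: 4 trees catch fire, 4 burn out
  .TTTTT
  T.TTT.
  F.FTTT
  ...FTT
  ....FT

.TTTTT
T.TTT.
F.FTTT
...FTT
....FT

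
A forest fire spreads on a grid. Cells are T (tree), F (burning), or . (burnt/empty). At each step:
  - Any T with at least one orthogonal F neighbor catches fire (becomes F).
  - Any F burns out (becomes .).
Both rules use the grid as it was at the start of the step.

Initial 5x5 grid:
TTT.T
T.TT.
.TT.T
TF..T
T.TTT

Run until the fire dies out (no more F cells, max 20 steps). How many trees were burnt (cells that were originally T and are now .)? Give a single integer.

Step 1: +2 fires, +1 burnt (F count now 2)
Step 2: +2 fires, +2 burnt (F count now 2)
Step 3: +1 fires, +2 burnt (F count now 1)
Step 4: +2 fires, +1 burnt (F count now 2)
Step 5: +1 fires, +2 burnt (F count now 1)
Step 6: +1 fires, +1 burnt (F count now 1)
Step 7: +1 fires, +1 burnt (F count now 1)
Step 8: +0 fires, +1 burnt (F count now 0)
Fire out after step 8
Initially T: 16, now '.': 19
Total burnt (originally-T cells now '.'): 10

Answer: 10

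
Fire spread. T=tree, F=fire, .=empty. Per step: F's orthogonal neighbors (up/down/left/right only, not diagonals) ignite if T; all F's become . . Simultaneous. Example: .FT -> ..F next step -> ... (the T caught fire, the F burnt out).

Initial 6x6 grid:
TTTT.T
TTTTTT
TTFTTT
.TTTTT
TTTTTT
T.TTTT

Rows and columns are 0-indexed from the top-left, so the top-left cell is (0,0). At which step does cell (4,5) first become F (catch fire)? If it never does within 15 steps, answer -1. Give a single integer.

Step 1: cell (4,5)='T' (+4 fires, +1 burnt)
Step 2: cell (4,5)='T' (+8 fires, +4 burnt)
Step 3: cell (4,5)='T' (+9 fires, +8 burnt)
Step 4: cell (4,5)='T' (+6 fires, +9 burnt)
Step 5: cell (4,5)='F' (+4 fires, +6 burnt)
  -> target ignites at step 5
Step 6: cell (4,5)='.' (+1 fires, +4 burnt)
Step 7: cell (4,5)='.' (+0 fires, +1 burnt)
  fire out at step 7

5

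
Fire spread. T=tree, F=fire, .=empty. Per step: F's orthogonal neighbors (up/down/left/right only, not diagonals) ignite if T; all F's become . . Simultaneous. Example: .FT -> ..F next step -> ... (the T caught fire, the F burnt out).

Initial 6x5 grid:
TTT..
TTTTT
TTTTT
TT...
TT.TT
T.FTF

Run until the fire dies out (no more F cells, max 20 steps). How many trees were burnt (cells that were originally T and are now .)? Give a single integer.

Answer: 3

Derivation:
Step 1: +2 fires, +2 burnt (F count now 2)
Step 2: +1 fires, +2 burnt (F count now 1)
Step 3: +0 fires, +1 burnt (F count now 0)
Fire out after step 3
Initially T: 21, now '.': 12
Total burnt (originally-T cells now '.'): 3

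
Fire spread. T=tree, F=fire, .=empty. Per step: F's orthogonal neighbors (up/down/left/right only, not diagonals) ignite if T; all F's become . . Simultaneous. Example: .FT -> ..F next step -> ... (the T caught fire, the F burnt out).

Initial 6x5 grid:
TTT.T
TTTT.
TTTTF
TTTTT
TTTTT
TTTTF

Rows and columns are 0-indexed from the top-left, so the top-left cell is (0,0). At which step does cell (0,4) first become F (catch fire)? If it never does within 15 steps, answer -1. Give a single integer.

Step 1: cell (0,4)='T' (+4 fires, +2 burnt)
Step 2: cell (0,4)='T' (+5 fires, +4 burnt)
Step 3: cell (0,4)='T' (+5 fires, +5 burnt)
Step 4: cell (0,4)='T' (+6 fires, +5 burnt)
Step 5: cell (0,4)='T' (+4 fires, +6 burnt)
Step 6: cell (0,4)='T' (+1 fires, +4 burnt)
Step 7: cell (0,4)='T' (+0 fires, +1 burnt)
  fire out at step 7
Target never catches fire within 15 steps

-1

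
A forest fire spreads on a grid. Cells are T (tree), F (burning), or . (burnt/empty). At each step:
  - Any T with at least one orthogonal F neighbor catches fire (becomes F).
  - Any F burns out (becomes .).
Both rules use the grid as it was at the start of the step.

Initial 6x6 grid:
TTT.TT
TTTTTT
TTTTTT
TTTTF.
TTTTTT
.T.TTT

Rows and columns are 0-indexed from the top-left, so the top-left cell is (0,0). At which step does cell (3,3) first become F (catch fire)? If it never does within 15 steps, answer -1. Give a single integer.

Step 1: cell (3,3)='F' (+3 fires, +1 burnt)
  -> target ignites at step 1
Step 2: cell (3,3)='.' (+7 fires, +3 burnt)
Step 3: cell (3,3)='.' (+8 fires, +7 burnt)
Step 4: cell (3,3)='.' (+5 fires, +8 burnt)
Step 5: cell (3,3)='.' (+5 fires, +5 burnt)
Step 6: cell (3,3)='.' (+2 fires, +5 burnt)
Step 7: cell (3,3)='.' (+1 fires, +2 burnt)
Step 8: cell (3,3)='.' (+0 fires, +1 burnt)
  fire out at step 8

1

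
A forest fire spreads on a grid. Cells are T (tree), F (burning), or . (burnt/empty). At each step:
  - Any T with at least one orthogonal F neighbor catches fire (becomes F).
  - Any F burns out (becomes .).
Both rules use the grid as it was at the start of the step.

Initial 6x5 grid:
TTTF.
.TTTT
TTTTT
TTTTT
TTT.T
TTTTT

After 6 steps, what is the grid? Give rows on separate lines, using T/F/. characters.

Step 1: 2 trees catch fire, 1 burn out
  TTF..
  .TTFT
  TTTTT
  TTTTT
  TTT.T
  TTTTT
Step 2: 4 trees catch fire, 2 burn out
  TF...
  .TF.F
  TTTFT
  TTTTT
  TTT.T
  TTTTT
Step 3: 5 trees catch fire, 4 burn out
  F....
  .F...
  TTF.F
  TTTFT
  TTT.T
  TTTTT
Step 4: 3 trees catch fire, 5 burn out
  .....
  .....
  TF...
  TTF.F
  TTT.T
  TTTTT
Step 5: 4 trees catch fire, 3 burn out
  .....
  .....
  F....
  TF...
  TTF.F
  TTTTT
Step 6: 4 trees catch fire, 4 burn out
  .....
  .....
  .....
  F....
  TF...
  TTFTF

.....
.....
.....
F....
TF...
TTFTF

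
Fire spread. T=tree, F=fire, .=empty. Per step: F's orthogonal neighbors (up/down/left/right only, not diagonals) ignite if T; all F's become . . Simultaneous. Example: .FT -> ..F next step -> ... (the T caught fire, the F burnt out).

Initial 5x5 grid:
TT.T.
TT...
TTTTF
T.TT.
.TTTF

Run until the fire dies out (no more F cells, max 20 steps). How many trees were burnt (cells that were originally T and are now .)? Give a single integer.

Step 1: +2 fires, +2 burnt (F count now 2)
Step 2: +3 fires, +2 burnt (F count now 3)
Step 3: +3 fires, +3 burnt (F count now 3)
Step 4: +2 fires, +3 burnt (F count now 2)
Step 5: +3 fires, +2 burnt (F count now 3)
Step 6: +1 fires, +3 burnt (F count now 1)
Step 7: +0 fires, +1 burnt (F count now 0)
Fire out after step 7
Initially T: 15, now '.': 24
Total burnt (originally-T cells now '.'): 14

Answer: 14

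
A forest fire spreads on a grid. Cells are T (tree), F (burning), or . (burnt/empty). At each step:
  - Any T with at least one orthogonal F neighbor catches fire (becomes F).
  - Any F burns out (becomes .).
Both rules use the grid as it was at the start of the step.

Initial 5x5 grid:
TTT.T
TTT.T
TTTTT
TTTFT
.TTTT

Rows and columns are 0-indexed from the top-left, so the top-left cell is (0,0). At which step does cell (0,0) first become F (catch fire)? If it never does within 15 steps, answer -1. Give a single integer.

Step 1: cell (0,0)='T' (+4 fires, +1 burnt)
Step 2: cell (0,0)='T' (+5 fires, +4 burnt)
Step 3: cell (0,0)='T' (+5 fires, +5 burnt)
Step 4: cell (0,0)='T' (+4 fires, +5 burnt)
Step 5: cell (0,0)='T' (+2 fires, +4 burnt)
Step 6: cell (0,0)='F' (+1 fires, +2 burnt)
  -> target ignites at step 6
Step 7: cell (0,0)='.' (+0 fires, +1 burnt)
  fire out at step 7

6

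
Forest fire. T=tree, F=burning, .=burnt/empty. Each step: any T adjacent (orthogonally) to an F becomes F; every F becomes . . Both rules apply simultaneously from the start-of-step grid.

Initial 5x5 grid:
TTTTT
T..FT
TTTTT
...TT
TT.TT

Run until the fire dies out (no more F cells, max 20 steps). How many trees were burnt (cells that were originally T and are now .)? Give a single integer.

Step 1: +3 fires, +1 burnt (F count now 3)
Step 2: +5 fires, +3 burnt (F count now 5)
Step 3: +4 fires, +5 burnt (F count now 4)
Step 4: +3 fires, +4 burnt (F count now 3)
Step 5: +1 fires, +3 burnt (F count now 1)
Step 6: +0 fires, +1 burnt (F count now 0)
Fire out after step 6
Initially T: 18, now '.': 23
Total burnt (originally-T cells now '.'): 16

Answer: 16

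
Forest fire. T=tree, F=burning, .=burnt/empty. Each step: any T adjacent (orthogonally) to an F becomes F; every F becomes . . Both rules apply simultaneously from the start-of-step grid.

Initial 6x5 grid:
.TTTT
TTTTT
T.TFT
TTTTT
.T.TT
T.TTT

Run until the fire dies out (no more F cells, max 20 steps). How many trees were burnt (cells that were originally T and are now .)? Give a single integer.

Step 1: +4 fires, +1 burnt (F count now 4)
Step 2: +6 fires, +4 burnt (F count now 6)
Step 3: +6 fires, +6 burnt (F count now 6)
Step 4: +6 fires, +6 burnt (F count now 6)
Step 5: +1 fires, +6 burnt (F count now 1)
Step 6: +0 fires, +1 burnt (F count now 0)
Fire out after step 6
Initially T: 24, now '.': 29
Total burnt (originally-T cells now '.'): 23

Answer: 23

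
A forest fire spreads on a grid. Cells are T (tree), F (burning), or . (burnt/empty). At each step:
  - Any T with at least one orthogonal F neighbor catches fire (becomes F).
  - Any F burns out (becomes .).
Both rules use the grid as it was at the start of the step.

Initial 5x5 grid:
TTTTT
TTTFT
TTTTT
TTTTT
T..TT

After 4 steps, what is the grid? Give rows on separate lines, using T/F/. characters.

Step 1: 4 trees catch fire, 1 burn out
  TTTFT
  TTF.F
  TTTFT
  TTTTT
  T..TT
Step 2: 6 trees catch fire, 4 burn out
  TTF.F
  TF...
  TTF.F
  TTTFT
  T..TT
Step 3: 6 trees catch fire, 6 burn out
  TF...
  F....
  TF...
  TTF.F
  T..FT
Step 4: 4 trees catch fire, 6 burn out
  F....
  .....
  F....
  TF...
  T...F

F....
.....
F....
TF...
T...F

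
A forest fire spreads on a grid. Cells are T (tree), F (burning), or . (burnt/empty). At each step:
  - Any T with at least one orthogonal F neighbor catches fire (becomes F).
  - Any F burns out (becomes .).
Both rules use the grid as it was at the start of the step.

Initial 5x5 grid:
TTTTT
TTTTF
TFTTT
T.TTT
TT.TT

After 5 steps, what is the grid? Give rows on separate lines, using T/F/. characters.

Step 1: 6 trees catch fire, 2 burn out
  TTTTF
  TFTF.
  F.FTF
  T.TTT
  TT.TT
Step 2: 8 trees catch fire, 6 burn out
  TFTF.
  F.F..
  ...F.
  F.FTF
  TT.TT
Step 3: 5 trees catch fire, 8 burn out
  F.F..
  .....
  .....
  ...F.
  FT.TF
Step 4: 2 trees catch fire, 5 burn out
  .....
  .....
  .....
  .....
  .F.F.
Step 5: 0 trees catch fire, 2 burn out
  .....
  .....
  .....
  .....
  .....

.....
.....
.....
.....
.....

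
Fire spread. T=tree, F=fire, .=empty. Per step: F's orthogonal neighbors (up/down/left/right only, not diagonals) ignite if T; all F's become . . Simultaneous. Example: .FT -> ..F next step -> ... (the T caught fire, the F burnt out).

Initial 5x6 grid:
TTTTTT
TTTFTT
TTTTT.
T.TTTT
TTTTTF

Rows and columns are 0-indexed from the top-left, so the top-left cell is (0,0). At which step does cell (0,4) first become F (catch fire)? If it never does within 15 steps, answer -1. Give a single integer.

Step 1: cell (0,4)='T' (+6 fires, +2 burnt)
Step 2: cell (0,4)='F' (+9 fires, +6 burnt)
  -> target ignites at step 2
Step 3: cell (0,4)='.' (+6 fires, +9 burnt)
Step 4: cell (0,4)='.' (+3 fires, +6 burnt)
Step 5: cell (0,4)='.' (+2 fires, +3 burnt)
Step 6: cell (0,4)='.' (+0 fires, +2 burnt)
  fire out at step 6

2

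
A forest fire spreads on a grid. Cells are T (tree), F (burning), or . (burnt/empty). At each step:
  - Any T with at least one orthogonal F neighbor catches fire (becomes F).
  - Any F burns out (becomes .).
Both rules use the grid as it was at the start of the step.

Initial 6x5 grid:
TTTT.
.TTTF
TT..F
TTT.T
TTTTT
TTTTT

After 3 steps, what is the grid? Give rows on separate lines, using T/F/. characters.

Step 1: 2 trees catch fire, 2 burn out
  TTTT.
  .TTF.
  TT...
  TTT.F
  TTTTT
  TTTTT
Step 2: 3 trees catch fire, 2 burn out
  TTTF.
  .TF..
  TT...
  TTT..
  TTTTF
  TTTTT
Step 3: 4 trees catch fire, 3 burn out
  TTF..
  .F...
  TT...
  TTT..
  TTTF.
  TTTTF

TTF..
.F...
TT...
TTT..
TTTF.
TTTTF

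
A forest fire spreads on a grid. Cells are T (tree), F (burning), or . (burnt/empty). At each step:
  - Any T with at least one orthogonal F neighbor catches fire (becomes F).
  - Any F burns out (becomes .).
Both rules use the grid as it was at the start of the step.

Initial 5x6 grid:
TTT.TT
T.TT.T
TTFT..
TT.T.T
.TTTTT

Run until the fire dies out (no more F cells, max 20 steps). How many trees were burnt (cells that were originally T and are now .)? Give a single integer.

Answer: 18

Derivation:
Step 1: +3 fires, +1 burnt (F count now 3)
Step 2: +5 fires, +3 burnt (F count now 5)
Step 3: +5 fires, +5 burnt (F count now 5)
Step 4: +3 fires, +5 burnt (F count now 3)
Step 5: +1 fires, +3 burnt (F count now 1)
Step 6: +1 fires, +1 burnt (F count now 1)
Step 7: +0 fires, +1 burnt (F count now 0)
Fire out after step 7
Initially T: 21, now '.': 27
Total burnt (originally-T cells now '.'): 18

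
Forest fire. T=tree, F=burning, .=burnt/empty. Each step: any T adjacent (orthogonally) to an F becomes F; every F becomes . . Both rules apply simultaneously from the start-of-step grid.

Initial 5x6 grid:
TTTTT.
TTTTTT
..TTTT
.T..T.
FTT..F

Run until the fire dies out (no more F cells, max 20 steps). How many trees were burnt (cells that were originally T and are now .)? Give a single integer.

Step 1: +1 fires, +2 burnt (F count now 1)
Step 2: +2 fires, +1 burnt (F count now 2)
Step 3: +0 fires, +2 burnt (F count now 0)
Fire out after step 3
Initially T: 19, now '.': 14
Total burnt (originally-T cells now '.'): 3

Answer: 3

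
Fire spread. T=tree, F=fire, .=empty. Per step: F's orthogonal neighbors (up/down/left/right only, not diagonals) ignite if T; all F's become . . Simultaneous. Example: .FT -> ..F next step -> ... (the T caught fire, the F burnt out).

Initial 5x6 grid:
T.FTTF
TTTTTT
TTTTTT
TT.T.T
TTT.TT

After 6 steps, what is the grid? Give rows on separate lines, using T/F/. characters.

Step 1: 4 trees catch fire, 2 burn out
  T..FF.
  TTFTTF
  TTTTTT
  TT.T.T
  TTT.TT
Step 2: 5 trees catch fire, 4 burn out
  T.....
  TF.FF.
  TTFTTF
  TT.T.T
  TTT.TT
Step 3: 5 trees catch fire, 5 burn out
  T.....
  F.....
  TF.FF.
  TT.T.F
  TTT.TT
Step 4: 5 trees catch fire, 5 burn out
  F.....
  ......
  F.....
  TF.F..
  TTT.TF
Step 5: 3 trees catch fire, 5 burn out
  ......
  ......
  ......
  F.....
  TFT.F.
Step 6: 2 trees catch fire, 3 burn out
  ......
  ......
  ......
  ......
  F.F...

......
......
......
......
F.F...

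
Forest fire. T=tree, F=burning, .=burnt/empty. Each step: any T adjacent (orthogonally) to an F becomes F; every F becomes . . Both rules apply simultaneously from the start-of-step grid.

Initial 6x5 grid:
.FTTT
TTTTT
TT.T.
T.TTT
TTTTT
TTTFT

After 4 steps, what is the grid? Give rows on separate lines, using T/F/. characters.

Step 1: 5 trees catch fire, 2 burn out
  ..FTT
  TFTTT
  TT.T.
  T.TTT
  TTTFT
  TTF.F
Step 2: 8 trees catch fire, 5 burn out
  ...FT
  F.FTT
  TF.T.
  T.TFT
  TTF.F
  TF...
Step 3: 8 trees catch fire, 8 burn out
  ....F
  ...FT
  F..F.
  T.F.F
  TF...
  F....
Step 4: 3 trees catch fire, 8 burn out
  .....
  ....F
  .....
  F....
  F....
  .....

.....
....F
.....
F....
F....
.....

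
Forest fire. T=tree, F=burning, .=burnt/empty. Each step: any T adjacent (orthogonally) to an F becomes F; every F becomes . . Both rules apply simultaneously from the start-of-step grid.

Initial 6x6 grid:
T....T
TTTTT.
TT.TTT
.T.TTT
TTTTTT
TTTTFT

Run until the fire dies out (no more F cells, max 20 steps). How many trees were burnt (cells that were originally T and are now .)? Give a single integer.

Step 1: +3 fires, +1 burnt (F count now 3)
Step 2: +4 fires, +3 burnt (F count now 4)
Step 3: +5 fires, +4 burnt (F count now 5)
Step 4: +5 fires, +5 burnt (F count now 5)
Step 5: +3 fires, +5 burnt (F count now 3)
Step 6: +2 fires, +3 burnt (F count now 2)
Step 7: +2 fires, +2 burnt (F count now 2)
Step 8: +1 fires, +2 burnt (F count now 1)
Step 9: +1 fires, +1 burnt (F count now 1)
Step 10: +0 fires, +1 burnt (F count now 0)
Fire out after step 10
Initially T: 27, now '.': 35
Total burnt (originally-T cells now '.'): 26

Answer: 26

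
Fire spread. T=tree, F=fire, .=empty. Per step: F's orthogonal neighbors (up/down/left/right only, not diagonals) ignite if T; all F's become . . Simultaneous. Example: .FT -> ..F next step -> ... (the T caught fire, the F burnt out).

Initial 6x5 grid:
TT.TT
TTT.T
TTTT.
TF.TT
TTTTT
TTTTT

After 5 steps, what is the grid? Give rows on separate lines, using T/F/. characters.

Step 1: 3 trees catch fire, 1 burn out
  TT.TT
  TTT.T
  TFTT.
  F..TT
  TFTTT
  TTTTT
Step 2: 6 trees catch fire, 3 burn out
  TT.TT
  TFT.T
  F.FT.
  ...TT
  F.FTT
  TFTTT
Step 3: 7 trees catch fire, 6 burn out
  TF.TT
  F.F.T
  ...F.
  ...TT
  ...FT
  F.FTT
Step 4: 4 trees catch fire, 7 burn out
  F..TT
  ....T
  .....
  ...FT
  ....F
  ...FT
Step 5: 2 trees catch fire, 4 burn out
  ...TT
  ....T
  .....
  ....F
  .....
  ....F

...TT
....T
.....
....F
.....
....F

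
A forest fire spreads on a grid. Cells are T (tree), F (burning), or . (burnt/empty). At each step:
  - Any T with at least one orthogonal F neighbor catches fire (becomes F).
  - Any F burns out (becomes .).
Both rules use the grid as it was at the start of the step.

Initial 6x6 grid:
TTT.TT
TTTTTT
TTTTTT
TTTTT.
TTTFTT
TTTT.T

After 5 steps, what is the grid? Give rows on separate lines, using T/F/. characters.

Step 1: 4 trees catch fire, 1 burn out
  TTT.TT
  TTTTTT
  TTTTTT
  TTTFT.
  TTF.FT
  TTTF.T
Step 2: 6 trees catch fire, 4 burn out
  TTT.TT
  TTTTTT
  TTTFTT
  TTF.F.
  TF...F
  TTF..T
Step 3: 7 trees catch fire, 6 burn out
  TTT.TT
  TTTFTT
  TTF.FT
  TF....
  F.....
  TF...F
Step 4: 6 trees catch fire, 7 burn out
  TTT.TT
  TTF.FT
  TF...F
  F.....
  ......
  F.....
Step 5: 5 trees catch fire, 6 burn out
  TTF.FT
  TF...F
  F.....
  ......
  ......
  ......

TTF.FT
TF...F
F.....
......
......
......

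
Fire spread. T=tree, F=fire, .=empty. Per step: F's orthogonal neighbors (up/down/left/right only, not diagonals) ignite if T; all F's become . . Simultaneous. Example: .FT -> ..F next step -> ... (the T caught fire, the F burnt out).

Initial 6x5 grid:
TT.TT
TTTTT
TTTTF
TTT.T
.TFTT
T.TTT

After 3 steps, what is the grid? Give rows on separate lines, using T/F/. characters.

Step 1: 7 trees catch fire, 2 burn out
  TT.TT
  TTTTF
  TTTF.
  TTF.F
  .F.FT
  T.FTT
Step 2: 6 trees catch fire, 7 burn out
  TT.TF
  TTTF.
  TTF..
  TF...
  ....F
  T..FT
Step 3: 5 trees catch fire, 6 burn out
  TT.F.
  TTF..
  TF...
  F....
  .....
  T...F

TT.F.
TTF..
TF...
F....
.....
T...F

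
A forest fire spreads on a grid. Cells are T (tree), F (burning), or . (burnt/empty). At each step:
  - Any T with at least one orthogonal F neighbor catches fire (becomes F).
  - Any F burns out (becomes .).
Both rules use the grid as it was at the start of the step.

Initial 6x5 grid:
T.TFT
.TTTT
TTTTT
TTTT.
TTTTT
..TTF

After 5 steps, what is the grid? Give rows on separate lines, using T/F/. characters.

Step 1: 5 trees catch fire, 2 burn out
  T.F.F
  .TTFT
  TTTTT
  TTTT.
  TTTTF
  ..TF.
Step 2: 5 trees catch fire, 5 burn out
  T....
  .TF.F
  TTTFT
  TTTT.
  TTTF.
  ..F..
Step 3: 5 trees catch fire, 5 burn out
  T....
  .F...
  TTF.F
  TTTF.
  TTF..
  .....
Step 4: 3 trees catch fire, 5 burn out
  T....
  .....
  TF...
  TTF..
  TF...
  .....
Step 5: 3 trees catch fire, 3 burn out
  T....
  .....
  F....
  TF...
  F....
  .....

T....
.....
F....
TF...
F....
.....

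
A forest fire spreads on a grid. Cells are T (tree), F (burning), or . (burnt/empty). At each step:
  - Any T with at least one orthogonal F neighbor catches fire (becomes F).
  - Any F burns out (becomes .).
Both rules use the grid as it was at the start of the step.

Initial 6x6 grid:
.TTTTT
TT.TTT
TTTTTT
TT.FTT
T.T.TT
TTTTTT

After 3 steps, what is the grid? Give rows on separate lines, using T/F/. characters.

Step 1: 2 trees catch fire, 1 burn out
  .TTTTT
  TT.TTT
  TTTFTT
  TT..FT
  T.T.TT
  TTTTTT
Step 2: 5 trees catch fire, 2 burn out
  .TTTTT
  TT.FTT
  TTF.FT
  TT...F
  T.T.FT
  TTTTTT
Step 3: 6 trees catch fire, 5 burn out
  .TTFTT
  TT..FT
  TF...F
  TT....
  T.T..F
  TTTTFT

.TTFTT
TT..FT
TF...F
TT....
T.T..F
TTTTFT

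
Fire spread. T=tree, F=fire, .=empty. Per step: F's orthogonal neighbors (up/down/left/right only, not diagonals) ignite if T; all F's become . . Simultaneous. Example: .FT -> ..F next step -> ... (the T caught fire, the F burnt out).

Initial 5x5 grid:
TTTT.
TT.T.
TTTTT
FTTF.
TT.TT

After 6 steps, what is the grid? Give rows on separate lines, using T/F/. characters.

Step 1: 6 trees catch fire, 2 burn out
  TTTT.
  TT.T.
  FTTFT
  .FF..
  FT.FT
Step 2: 7 trees catch fire, 6 burn out
  TTTT.
  FT.F.
  .FF.F
  .....
  .F..F
Step 3: 3 trees catch fire, 7 burn out
  FTTF.
  .F...
  .....
  .....
  .....
Step 4: 2 trees catch fire, 3 burn out
  .FF..
  .....
  .....
  .....
  .....
Step 5: 0 trees catch fire, 2 burn out
  .....
  .....
  .....
  .....
  .....
Step 6: 0 trees catch fire, 0 burn out
  .....
  .....
  .....
  .....
  .....

.....
.....
.....
.....
.....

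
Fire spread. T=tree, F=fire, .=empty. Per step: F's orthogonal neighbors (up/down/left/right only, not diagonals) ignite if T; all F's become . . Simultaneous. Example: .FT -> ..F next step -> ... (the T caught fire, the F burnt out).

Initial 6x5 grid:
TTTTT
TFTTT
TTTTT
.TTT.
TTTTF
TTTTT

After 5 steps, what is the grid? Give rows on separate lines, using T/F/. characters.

Step 1: 6 trees catch fire, 2 burn out
  TFTTT
  F.FTT
  TFTTT
  .TTT.
  TTTF.
  TTTTF
Step 2: 9 trees catch fire, 6 burn out
  F.FTT
  ...FT
  F.FTT
  .FTF.
  TTF..
  TTTF.
Step 3: 6 trees catch fire, 9 burn out
  ...FT
  ....F
  ...FT
  ..F..
  TF...
  TTF..
Step 4: 4 trees catch fire, 6 burn out
  ....F
  .....
  ....F
  .....
  F....
  TF...
Step 5: 1 trees catch fire, 4 burn out
  .....
  .....
  .....
  .....
  .....
  F....

.....
.....
.....
.....
.....
F....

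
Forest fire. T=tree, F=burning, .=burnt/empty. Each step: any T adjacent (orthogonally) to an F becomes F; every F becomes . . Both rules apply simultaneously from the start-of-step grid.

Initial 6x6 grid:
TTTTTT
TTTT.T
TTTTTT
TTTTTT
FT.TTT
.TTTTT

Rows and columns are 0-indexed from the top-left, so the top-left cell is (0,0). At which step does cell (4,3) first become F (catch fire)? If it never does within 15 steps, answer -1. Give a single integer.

Step 1: cell (4,3)='T' (+2 fires, +1 burnt)
Step 2: cell (4,3)='T' (+3 fires, +2 burnt)
Step 3: cell (4,3)='T' (+4 fires, +3 burnt)
Step 4: cell (4,3)='T' (+5 fires, +4 burnt)
Step 5: cell (4,3)='F' (+6 fires, +5 burnt)
  -> target ignites at step 5
Step 6: cell (4,3)='.' (+6 fires, +6 burnt)
Step 7: cell (4,3)='.' (+3 fires, +6 burnt)
Step 8: cell (4,3)='.' (+2 fires, +3 burnt)
Step 9: cell (4,3)='.' (+1 fires, +2 burnt)
Step 10: cell (4,3)='.' (+0 fires, +1 burnt)
  fire out at step 10

5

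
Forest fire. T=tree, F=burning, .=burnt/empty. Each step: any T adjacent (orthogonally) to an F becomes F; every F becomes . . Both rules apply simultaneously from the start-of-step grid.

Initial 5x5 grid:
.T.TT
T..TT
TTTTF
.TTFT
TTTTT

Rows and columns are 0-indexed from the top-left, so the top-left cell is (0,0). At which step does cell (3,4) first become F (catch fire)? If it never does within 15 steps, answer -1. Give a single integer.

Step 1: cell (3,4)='F' (+5 fires, +2 burnt)
  -> target ignites at step 1
Step 2: cell (3,4)='.' (+6 fires, +5 burnt)
Step 3: cell (3,4)='.' (+3 fires, +6 burnt)
Step 4: cell (3,4)='.' (+2 fires, +3 burnt)
Step 5: cell (3,4)='.' (+1 fires, +2 burnt)
Step 6: cell (3,4)='.' (+0 fires, +1 burnt)
  fire out at step 6

1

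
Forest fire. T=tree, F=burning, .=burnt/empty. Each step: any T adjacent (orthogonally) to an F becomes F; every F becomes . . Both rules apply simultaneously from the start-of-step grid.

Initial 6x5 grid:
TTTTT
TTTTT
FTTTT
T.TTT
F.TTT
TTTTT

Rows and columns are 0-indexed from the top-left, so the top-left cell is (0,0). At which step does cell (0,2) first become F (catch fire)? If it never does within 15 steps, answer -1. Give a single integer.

Step 1: cell (0,2)='T' (+4 fires, +2 burnt)
Step 2: cell (0,2)='T' (+4 fires, +4 burnt)
Step 3: cell (0,2)='T' (+5 fires, +4 burnt)
Step 4: cell (0,2)='F' (+6 fires, +5 burnt)
  -> target ignites at step 4
Step 5: cell (0,2)='.' (+5 fires, +6 burnt)
Step 6: cell (0,2)='.' (+2 fires, +5 burnt)
Step 7: cell (0,2)='.' (+0 fires, +2 burnt)
  fire out at step 7

4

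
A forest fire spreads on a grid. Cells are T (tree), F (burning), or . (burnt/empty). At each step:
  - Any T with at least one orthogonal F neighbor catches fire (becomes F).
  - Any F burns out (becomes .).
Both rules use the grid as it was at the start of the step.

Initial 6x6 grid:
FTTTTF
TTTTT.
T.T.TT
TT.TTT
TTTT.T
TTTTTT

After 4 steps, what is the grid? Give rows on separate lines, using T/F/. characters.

Step 1: 3 trees catch fire, 2 burn out
  .FTTF.
  FTTTT.
  T.T.TT
  TT.TTT
  TTTT.T
  TTTTTT
Step 2: 5 trees catch fire, 3 burn out
  ..FF..
  .FTTF.
  F.T.TT
  TT.TTT
  TTTT.T
  TTTTTT
Step 3: 4 trees catch fire, 5 burn out
  ......
  ..FF..
  ..T.FT
  FT.TTT
  TTTT.T
  TTTTTT
Step 4: 5 trees catch fire, 4 burn out
  ......
  ......
  ..F..F
  .F.TFT
  FTTT.T
  TTTTTT

......
......
..F..F
.F.TFT
FTTT.T
TTTTTT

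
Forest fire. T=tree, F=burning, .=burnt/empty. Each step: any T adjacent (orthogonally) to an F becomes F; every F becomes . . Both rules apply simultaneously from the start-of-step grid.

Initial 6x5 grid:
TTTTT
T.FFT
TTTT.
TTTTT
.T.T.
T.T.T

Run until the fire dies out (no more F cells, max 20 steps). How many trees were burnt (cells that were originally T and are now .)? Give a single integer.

Step 1: +5 fires, +2 burnt (F count now 5)
Step 2: +5 fires, +5 burnt (F count now 5)
Step 3: +5 fires, +5 burnt (F count now 5)
Step 4: +3 fires, +5 burnt (F count now 3)
Step 5: +0 fires, +3 burnt (F count now 0)
Fire out after step 5
Initially T: 21, now '.': 27
Total burnt (originally-T cells now '.'): 18

Answer: 18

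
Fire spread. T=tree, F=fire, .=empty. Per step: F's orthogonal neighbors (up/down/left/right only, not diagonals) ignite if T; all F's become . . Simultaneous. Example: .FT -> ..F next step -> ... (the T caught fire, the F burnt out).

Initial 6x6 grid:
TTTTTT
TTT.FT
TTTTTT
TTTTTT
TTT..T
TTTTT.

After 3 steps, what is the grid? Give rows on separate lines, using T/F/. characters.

Step 1: 3 trees catch fire, 1 burn out
  TTTTFT
  TTT..F
  TTTTFT
  TTTTTT
  TTT..T
  TTTTT.
Step 2: 5 trees catch fire, 3 burn out
  TTTF.F
  TTT...
  TTTF.F
  TTTTFT
  TTT..T
  TTTTT.
Step 3: 4 trees catch fire, 5 burn out
  TTF...
  TTT...
  TTF...
  TTTF.F
  TTT..T
  TTTTT.

TTF...
TTT...
TTF...
TTTF.F
TTT..T
TTTTT.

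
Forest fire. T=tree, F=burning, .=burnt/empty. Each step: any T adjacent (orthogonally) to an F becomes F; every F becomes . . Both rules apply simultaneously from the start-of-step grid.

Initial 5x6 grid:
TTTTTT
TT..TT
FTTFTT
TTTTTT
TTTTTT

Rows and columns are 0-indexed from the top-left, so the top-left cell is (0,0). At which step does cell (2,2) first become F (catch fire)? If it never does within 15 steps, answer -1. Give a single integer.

Step 1: cell (2,2)='F' (+6 fires, +2 burnt)
  -> target ignites at step 1
Step 2: cell (2,2)='.' (+9 fires, +6 burnt)
Step 3: cell (2,2)='.' (+7 fires, +9 burnt)
Step 4: cell (2,2)='.' (+4 fires, +7 burnt)
Step 5: cell (2,2)='.' (+0 fires, +4 burnt)
  fire out at step 5

1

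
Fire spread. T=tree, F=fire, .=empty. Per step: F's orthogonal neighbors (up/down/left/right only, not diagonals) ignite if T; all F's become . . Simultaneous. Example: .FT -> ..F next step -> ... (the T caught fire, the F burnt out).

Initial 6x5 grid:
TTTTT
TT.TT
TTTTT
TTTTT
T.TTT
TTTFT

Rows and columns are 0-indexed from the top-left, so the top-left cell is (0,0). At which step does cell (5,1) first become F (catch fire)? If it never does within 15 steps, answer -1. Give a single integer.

Step 1: cell (5,1)='T' (+3 fires, +1 burnt)
Step 2: cell (5,1)='F' (+4 fires, +3 burnt)
  -> target ignites at step 2
Step 3: cell (5,1)='.' (+4 fires, +4 burnt)
Step 4: cell (5,1)='.' (+5 fires, +4 burnt)
Step 5: cell (5,1)='.' (+4 fires, +5 burnt)
Step 6: cell (5,1)='.' (+4 fires, +4 burnt)
Step 7: cell (5,1)='.' (+2 fires, +4 burnt)
Step 8: cell (5,1)='.' (+1 fires, +2 burnt)
Step 9: cell (5,1)='.' (+0 fires, +1 burnt)
  fire out at step 9

2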